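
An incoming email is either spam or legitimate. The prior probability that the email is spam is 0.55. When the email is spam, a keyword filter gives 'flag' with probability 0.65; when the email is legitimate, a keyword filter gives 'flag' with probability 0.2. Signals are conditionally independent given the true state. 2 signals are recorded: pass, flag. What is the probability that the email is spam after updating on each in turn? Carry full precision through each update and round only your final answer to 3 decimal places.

0.635

After 'pass': P(spam) = 0.35·0.5500 / (0.35·0.5500 + 0.8·0.4500) ≈ 0.3484
After 'flag': P(spam) = 0.65·0.3484 / (0.65·0.3484 + 0.2·0.6516) ≈ 0.6347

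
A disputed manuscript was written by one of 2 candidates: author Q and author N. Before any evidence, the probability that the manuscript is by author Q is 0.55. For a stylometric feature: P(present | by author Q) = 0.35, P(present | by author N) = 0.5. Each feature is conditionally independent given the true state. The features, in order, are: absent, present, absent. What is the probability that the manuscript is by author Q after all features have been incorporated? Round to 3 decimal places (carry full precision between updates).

0.591

After 'absent': P(author Q) = 0.65·0.5500 / (0.65·0.5500 + 0.5·0.4500) ≈ 0.6137
After 'present': P(author Q) = 0.35·0.6137 / (0.35·0.6137 + 0.5·0.3863) ≈ 0.5266
After 'absent': P(author Q) = 0.65·0.5266 / (0.65·0.5266 + 0.5·0.4734) ≈ 0.5912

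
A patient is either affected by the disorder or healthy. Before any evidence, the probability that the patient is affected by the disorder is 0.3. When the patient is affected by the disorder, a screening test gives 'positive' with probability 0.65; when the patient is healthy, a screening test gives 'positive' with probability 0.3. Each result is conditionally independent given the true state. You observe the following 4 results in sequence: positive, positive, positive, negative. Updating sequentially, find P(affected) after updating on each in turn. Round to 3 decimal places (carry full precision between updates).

After 'positive': P(affected) = 0.65·0.3000 / (0.65·0.3000 + 0.3·0.7000) ≈ 0.4815
After 'positive': P(affected) = 0.65·0.4815 / (0.65·0.4815 + 0.3·0.5185) ≈ 0.6680
After 'positive': P(affected) = 0.65·0.6680 / (0.65·0.6680 + 0.3·0.3320) ≈ 0.8134
After 'negative': P(affected) = 0.35·0.8134 / (0.35·0.8134 + 0.7·0.1866) ≈ 0.6855

0.685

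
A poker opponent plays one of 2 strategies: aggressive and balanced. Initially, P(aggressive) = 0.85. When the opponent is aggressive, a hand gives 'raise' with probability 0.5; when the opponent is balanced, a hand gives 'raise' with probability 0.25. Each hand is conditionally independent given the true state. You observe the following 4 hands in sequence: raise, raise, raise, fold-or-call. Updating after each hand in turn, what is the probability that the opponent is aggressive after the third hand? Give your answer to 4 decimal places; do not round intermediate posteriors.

Apply Bayes' rule sequentially, carrying P(aggressive) forward.
After 'raise': P(aggressive) = 0.5·0.8500 / (0.5·0.8500 + 0.25·0.1500) ≈ 0.9189
After 'raise': P(aggressive) = 0.5·0.9189 / (0.5·0.9189 + 0.25·0.0811) ≈ 0.9577
After 'raise': P(aggressive) = 0.5·0.9577 / (0.5·0.9577 + 0.25·0.0423) ≈ 0.9784

0.9784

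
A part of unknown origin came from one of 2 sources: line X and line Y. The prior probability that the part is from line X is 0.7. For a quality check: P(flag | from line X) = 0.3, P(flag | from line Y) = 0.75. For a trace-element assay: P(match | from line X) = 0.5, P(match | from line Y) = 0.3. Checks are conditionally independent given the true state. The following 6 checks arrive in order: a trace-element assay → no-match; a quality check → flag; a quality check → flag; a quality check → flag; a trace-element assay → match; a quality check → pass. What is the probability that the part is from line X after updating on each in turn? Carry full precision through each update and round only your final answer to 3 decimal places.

Each posterior becomes the prior for the next update.
After a trace-element assay='no-match': P(line X) = 0.5·0.7000 / (0.5·0.7000 + 0.7·0.3000) ≈ 0.6250
After a quality check='flag': P(line X) = 0.3·0.6250 / (0.3·0.6250 + 0.75·0.3750) ≈ 0.4000
After a quality check='flag': P(line X) = 0.3·0.4000 / (0.3·0.4000 + 0.75·0.6000) ≈ 0.2105
After a quality check='flag': P(line X) = 0.3·0.2105 / (0.3·0.2105 + 0.75·0.7895) ≈ 0.0964
After a trace-element assay='match': P(line X) = 0.5·0.0964 / (0.5·0.0964 + 0.3·0.9036) ≈ 0.1509
After a quality check='pass': P(line X) = 0.7·0.1509 / (0.7·0.1509 + 0.25·0.8491) ≈ 0.3323

0.332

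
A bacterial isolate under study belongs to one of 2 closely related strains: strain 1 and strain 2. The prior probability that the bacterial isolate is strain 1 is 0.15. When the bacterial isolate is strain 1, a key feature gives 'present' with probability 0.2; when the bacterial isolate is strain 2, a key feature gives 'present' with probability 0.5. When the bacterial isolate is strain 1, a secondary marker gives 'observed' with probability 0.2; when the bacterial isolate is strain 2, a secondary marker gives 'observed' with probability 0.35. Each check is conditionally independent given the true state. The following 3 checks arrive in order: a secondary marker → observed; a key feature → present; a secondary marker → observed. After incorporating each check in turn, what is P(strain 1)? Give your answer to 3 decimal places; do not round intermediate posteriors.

0.023

Apply Bayes' rule sequentially, carrying P(strain 1) forward.
After a secondary marker='observed': P(strain 1) = 0.2·0.1500 / (0.2·0.1500 + 0.35·0.8500) ≈ 0.0916
After a key feature='present': P(strain 1) = 0.2·0.0916 / (0.2·0.0916 + 0.5·0.9084) ≈ 0.0388
After a secondary marker='observed': P(strain 1) = 0.2·0.0388 / (0.2·0.0388 + 0.35·0.9612) ≈ 0.0225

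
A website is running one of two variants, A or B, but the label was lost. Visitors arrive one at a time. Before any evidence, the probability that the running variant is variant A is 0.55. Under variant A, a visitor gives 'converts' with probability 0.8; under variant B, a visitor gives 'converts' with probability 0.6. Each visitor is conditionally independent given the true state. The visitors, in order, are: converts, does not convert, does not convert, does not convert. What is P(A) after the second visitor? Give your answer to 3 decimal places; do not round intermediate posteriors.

After 'converts': P(A) = 0.8·0.5500 / (0.8·0.5500 + 0.6·0.4500) ≈ 0.6197
After 'does not convert': P(A) = 0.2·0.6197 / (0.2·0.6197 + 0.4·0.3803) ≈ 0.4490

0.449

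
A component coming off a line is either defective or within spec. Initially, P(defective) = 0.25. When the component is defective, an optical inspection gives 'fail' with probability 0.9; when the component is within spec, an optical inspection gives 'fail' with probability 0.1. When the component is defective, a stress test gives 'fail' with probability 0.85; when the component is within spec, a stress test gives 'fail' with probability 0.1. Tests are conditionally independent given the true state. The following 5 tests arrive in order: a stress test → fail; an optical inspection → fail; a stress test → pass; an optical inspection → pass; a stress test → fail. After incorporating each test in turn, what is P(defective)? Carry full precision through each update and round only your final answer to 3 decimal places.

0.801

After a stress test='fail': P(defective) = 0.85·0.2500 / (0.85·0.2500 + 0.1·0.7500) ≈ 0.7391
After an optical inspection='fail': P(defective) = 0.9·0.7391 / (0.9·0.7391 + 0.1·0.2609) ≈ 0.9623
After a stress test='pass': P(defective) = 0.15·0.9623 / (0.15·0.9623 + 0.9·0.0377) ≈ 0.8095
After an optical inspection='pass': P(defective) = 0.1·0.8095 / (0.1·0.8095 + 0.9·0.1905) ≈ 0.3208
After a stress test='fail': P(defective) = 0.85·0.3208 / (0.85·0.3208 + 0.1·0.6792) ≈ 0.8006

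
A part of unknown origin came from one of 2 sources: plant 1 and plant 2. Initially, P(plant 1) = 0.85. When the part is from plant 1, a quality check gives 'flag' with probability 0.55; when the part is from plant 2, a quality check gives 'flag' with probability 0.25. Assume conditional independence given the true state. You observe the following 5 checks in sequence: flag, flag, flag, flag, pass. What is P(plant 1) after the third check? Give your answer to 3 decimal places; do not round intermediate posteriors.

0.984

After 'flag': P(plant 1) = 0.55·0.8500 / (0.55·0.8500 + 0.25·0.1500) ≈ 0.9257
After 'flag': P(plant 1) = 0.55·0.9257 / (0.55·0.9257 + 0.25·0.0743) ≈ 0.9648
After 'flag': P(plant 1) = 0.55·0.9648 / (0.55·0.9648 + 0.25·0.0352) ≈ 0.9837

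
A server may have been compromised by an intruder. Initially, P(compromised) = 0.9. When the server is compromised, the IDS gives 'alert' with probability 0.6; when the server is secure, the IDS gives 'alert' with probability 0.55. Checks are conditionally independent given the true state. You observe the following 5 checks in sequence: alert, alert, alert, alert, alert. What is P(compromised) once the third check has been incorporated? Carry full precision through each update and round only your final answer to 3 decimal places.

0.921

After 'alert': P(compromised) = 0.6·0.9000 / (0.6·0.9000 + 0.55·0.1000) ≈ 0.9076
After 'alert': P(compromised) = 0.6·0.9076 / (0.6·0.9076 + 0.55·0.0924) ≈ 0.9146
After 'alert': P(compromised) = 0.6·0.9146 / (0.6·0.9146 + 0.55·0.0854) ≈ 0.9212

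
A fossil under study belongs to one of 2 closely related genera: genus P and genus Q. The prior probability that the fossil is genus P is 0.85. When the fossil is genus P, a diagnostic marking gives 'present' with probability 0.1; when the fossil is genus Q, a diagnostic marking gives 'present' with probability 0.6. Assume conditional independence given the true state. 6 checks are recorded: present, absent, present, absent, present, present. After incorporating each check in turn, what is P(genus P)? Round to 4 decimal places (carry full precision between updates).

After 'present': P(genus P) = 0.1·0.8500 / (0.1·0.8500 + 0.6·0.1500) ≈ 0.4857
After 'absent': P(genus P) = 0.9·0.4857 / (0.9·0.4857 + 0.4·0.5143) ≈ 0.6800
After 'present': P(genus P) = 0.1·0.6800 / (0.1·0.6800 + 0.6·0.3200) ≈ 0.2615
After 'absent': P(genus P) = 0.9·0.2615 / (0.9·0.2615 + 0.4·0.7385) ≈ 0.4435
After 'present': P(genus P) = 0.1·0.4435 / (0.1·0.4435 + 0.6·0.5565) ≈ 0.1172
After 'present': P(genus P) = 0.1·0.1172 / (0.1·0.1172 + 0.6·0.8828) ≈ 0.0217

0.0217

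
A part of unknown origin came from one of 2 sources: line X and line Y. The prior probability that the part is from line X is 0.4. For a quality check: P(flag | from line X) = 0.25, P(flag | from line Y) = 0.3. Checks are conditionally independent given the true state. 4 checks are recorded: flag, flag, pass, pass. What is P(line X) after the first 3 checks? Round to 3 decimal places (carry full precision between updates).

Apply Bayes' rule sequentially, carrying P(line X) forward.
After 'flag': P(line X) = 0.25·0.4000 / (0.25·0.4000 + 0.3·0.6000) ≈ 0.3571
After 'flag': P(line X) = 0.25·0.3571 / (0.25·0.3571 + 0.3·0.6429) ≈ 0.3165
After 'pass': P(line X) = 0.75·0.3165 / (0.75·0.3165 + 0.7·0.6835) ≈ 0.3316

0.332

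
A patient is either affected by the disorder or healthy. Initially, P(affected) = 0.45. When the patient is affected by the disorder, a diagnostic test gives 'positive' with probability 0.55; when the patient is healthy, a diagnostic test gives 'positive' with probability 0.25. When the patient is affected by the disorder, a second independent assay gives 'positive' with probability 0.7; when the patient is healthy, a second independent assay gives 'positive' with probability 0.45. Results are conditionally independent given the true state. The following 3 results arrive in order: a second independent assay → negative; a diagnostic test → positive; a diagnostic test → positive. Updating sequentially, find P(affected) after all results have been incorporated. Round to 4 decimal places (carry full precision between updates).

0.6835

After a second independent assay='negative': P(affected) = 0.3·0.4500 / (0.3·0.4500 + 0.55·0.5500) ≈ 0.3086
After a diagnostic test='positive': P(affected) = 0.55·0.3086 / (0.55·0.3086 + 0.25·0.6914) ≈ 0.4954
After a diagnostic test='positive': P(affected) = 0.55·0.4954 / (0.55·0.4954 + 0.25·0.5046) ≈ 0.6835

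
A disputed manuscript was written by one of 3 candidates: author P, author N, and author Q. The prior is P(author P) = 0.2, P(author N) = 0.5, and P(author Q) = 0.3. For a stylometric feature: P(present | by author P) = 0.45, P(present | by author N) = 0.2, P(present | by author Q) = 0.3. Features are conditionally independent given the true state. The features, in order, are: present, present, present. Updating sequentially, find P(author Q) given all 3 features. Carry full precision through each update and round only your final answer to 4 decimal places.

0.2671

After 'present': normaliser = 0.45·0.2000 + 0.2·0.5000 + 0.3·0.3000; P(author P) ≈ 0.3214, P(author N) ≈ 0.3571, P(author Q) ≈ 0.3214
After 'present': normaliser = 0.45·0.3214 + 0.2·0.3571 + 0.3·0.3214; P(author P) ≈ 0.4629, P(author N) ≈ 0.2286, P(author Q) ≈ 0.3086
After 'present': normaliser = 0.45·0.4629 + 0.2·0.2286 + 0.3·0.3086; P(author P) ≈ 0.6010, P(author N) ≈ 0.1319, P(author Q) ≈ 0.2671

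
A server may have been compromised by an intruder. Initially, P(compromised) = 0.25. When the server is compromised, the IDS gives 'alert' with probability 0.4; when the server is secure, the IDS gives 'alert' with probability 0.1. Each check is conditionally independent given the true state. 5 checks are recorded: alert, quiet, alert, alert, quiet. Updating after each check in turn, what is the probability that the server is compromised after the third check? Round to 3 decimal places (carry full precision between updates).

0.780

After 'alert': P(compromised) = 0.4·0.2500 / (0.4·0.2500 + 0.1·0.7500) ≈ 0.5714
After 'quiet': P(compromised) = 0.6·0.5714 / (0.6·0.5714 + 0.9·0.4286) ≈ 0.4706
After 'alert': P(compromised) = 0.4·0.4706 / (0.4·0.4706 + 0.1·0.5294) ≈ 0.7805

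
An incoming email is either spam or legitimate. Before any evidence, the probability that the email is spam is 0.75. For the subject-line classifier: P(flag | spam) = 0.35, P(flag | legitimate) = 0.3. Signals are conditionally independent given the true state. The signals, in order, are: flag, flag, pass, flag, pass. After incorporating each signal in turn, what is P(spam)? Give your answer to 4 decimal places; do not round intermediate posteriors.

0.8042

After 'flag': P(spam) = 0.35·0.7500 / (0.35·0.7500 + 0.3·0.2500) ≈ 0.7778
After 'flag': P(spam) = 0.35·0.7778 / (0.35·0.7778 + 0.3·0.2222) ≈ 0.8033
After 'pass': P(spam) = 0.65·0.8033 / (0.65·0.8033 + 0.7·0.1967) ≈ 0.7913
After 'flag': P(spam) = 0.35·0.7913 / (0.35·0.7913 + 0.3·0.2087) ≈ 0.8156
After 'pass': P(spam) = 0.65·0.8156 / (0.65·0.8156 + 0.7·0.1844) ≈ 0.8042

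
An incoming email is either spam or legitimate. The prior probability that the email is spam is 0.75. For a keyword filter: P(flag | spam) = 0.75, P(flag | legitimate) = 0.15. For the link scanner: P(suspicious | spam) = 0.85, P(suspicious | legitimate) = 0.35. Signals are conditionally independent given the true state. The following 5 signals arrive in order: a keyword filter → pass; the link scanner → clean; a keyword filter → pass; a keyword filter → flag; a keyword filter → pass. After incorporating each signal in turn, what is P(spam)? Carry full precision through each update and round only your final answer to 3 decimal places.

0.081

After a keyword filter='pass': P(spam) = 0.25·0.7500 / (0.25·0.7500 + 0.85·0.2500) ≈ 0.4688
After the link scanner='clean': P(spam) = 0.15·0.4688 / (0.15·0.4688 + 0.65·0.5312) ≈ 0.1692
After a keyword filter='pass': P(spam) = 0.25·0.1692 / (0.25·0.1692 + 0.85·0.8308) ≈ 0.0565
After a keyword filter='flag': P(spam) = 0.75·0.0565 / (0.75·0.0565 + 0.15·0.9435) ≈ 0.2304
After a keyword filter='pass': P(spam) = 0.25·0.2304 / (0.25·0.2304 + 0.85·0.7696) ≈ 0.0809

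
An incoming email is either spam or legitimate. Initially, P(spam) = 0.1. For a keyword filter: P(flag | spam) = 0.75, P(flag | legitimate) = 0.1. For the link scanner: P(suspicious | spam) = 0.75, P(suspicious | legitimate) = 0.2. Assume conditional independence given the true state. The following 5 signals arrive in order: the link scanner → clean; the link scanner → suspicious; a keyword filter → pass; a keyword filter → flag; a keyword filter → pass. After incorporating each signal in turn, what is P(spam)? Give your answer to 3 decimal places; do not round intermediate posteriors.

0.070

After the link scanner='clean': P(spam) = 0.25·0.1000 / (0.25·0.1000 + 0.8·0.9000) ≈ 0.0336
After the link scanner='suspicious': P(spam) = 0.75·0.0336 / (0.75·0.0336 + 0.2·0.9664) ≈ 0.1152
After a keyword filter='pass': P(spam) = 0.25·0.1152 / (0.25·0.1152 + 0.9·0.8848) ≈ 0.0349
After a keyword filter='flag': P(spam) = 0.75·0.0349 / (0.75·0.0349 + 0.1·0.9651) ≈ 0.2134
After a keyword filter='pass': P(spam) = 0.25·0.2134 / (0.25·0.2134 + 0.9·0.7866) ≈ 0.0701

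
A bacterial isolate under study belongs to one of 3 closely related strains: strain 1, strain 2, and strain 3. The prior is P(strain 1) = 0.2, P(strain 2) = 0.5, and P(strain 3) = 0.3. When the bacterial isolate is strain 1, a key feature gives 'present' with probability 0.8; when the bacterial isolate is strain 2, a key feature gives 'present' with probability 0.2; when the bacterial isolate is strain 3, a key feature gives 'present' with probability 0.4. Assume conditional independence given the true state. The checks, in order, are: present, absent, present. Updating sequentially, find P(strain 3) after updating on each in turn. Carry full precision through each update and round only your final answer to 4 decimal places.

0.4091

After 'present': normaliser = 0.8·0.2000 + 0.2·0.5000 + 0.4·0.3000; P(strain 1) ≈ 0.4211, P(strain 2) ≈ 0.2632, P(strain 3) ≈ 0.3158
After 'absent': normaliser = 0.2·0.4211 + 0.8·0.2632 + 0.6·0.3158; P(strain 1) ≈ 0.1739, P(strain 2) ≈ 0.4348, P(strain 3) ≈ 0.3913
After 'present': normaliser = 0.8·0.1739 + 0.2·0.4348 + 0.4·0.3913; P(strain 1) ≈ 0.3636, P(strain 2) ≈ 0.2273, P(strain 3) ≈ 0.4091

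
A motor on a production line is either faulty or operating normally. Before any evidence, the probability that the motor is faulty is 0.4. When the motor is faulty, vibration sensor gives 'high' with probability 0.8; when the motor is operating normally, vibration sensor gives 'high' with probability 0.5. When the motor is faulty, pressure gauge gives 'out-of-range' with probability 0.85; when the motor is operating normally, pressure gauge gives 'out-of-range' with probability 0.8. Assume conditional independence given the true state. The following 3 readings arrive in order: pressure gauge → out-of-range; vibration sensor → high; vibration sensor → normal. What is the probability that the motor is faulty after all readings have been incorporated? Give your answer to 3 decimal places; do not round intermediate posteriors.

0.312

After pressure gauge='out-of-range': P(faulty) = 0.85·0.4000 / (0.85·0.4000 + 0.8·0.6000) ≈ 0.4146
After vibration sensor='high': P(faulty) = 0.8·0.4146 / (0.8·0.4146 + 0.5·0.5854) ≈ 0.5312
After vibration sensor='normal': P(faulty) = 0.2·0.5312 / (0.2·0.5312 + 0.5·0.4688) ≈ 0.3119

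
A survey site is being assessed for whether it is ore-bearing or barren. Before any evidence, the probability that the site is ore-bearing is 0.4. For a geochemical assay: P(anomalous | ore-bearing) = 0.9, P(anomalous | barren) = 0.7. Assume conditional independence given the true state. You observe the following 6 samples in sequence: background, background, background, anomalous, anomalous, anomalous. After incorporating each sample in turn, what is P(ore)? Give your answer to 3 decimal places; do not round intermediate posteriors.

0.050

After 'background': P(ore) = 0.1·0.4000 / (0.1·0.4000 + 0.3·0.6000) ≈ 0.1818
After 'background': P(ore) = 0.1·0.1818 / (0.1·0.1818 + 0.3·0.8182) ≈ 0.0690
After 'background': P(ore) = 0.1·0.0690 / (0.1·0.0690 + 0.3·0.9310) ≈ 0.0241
After 'anomalous': P(ore) = 0.9·0.0241 / (0.9·0.0241 + 0.7·0.9759) ≈ 0.0308
After 'anomalous': P(ore) = 0.9·0.0308 / (0.9·0.0308 + 0.7·0.9692) ≈ 0.0392
After 'anomalous': P(ore) = 0.9·0.0392 / (0.9·0.0392 + 0.7·0.9608) ≈ 0.0499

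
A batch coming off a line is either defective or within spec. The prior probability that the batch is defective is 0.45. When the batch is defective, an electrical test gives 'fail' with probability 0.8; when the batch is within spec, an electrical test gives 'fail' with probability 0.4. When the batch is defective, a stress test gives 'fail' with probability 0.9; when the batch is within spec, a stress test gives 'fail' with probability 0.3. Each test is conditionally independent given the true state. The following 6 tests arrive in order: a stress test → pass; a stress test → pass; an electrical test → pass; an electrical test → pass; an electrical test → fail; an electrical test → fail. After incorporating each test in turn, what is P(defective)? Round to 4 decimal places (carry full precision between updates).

0.0074

After a stress test='pass': P(defective) = 0.1·0.4500 / (0.1·0.4500 + 0.7·0.5500) ≈ 0.1047
After a stress test='pass': P(defective) = 0.1·0.1047 / (0.1·0.1047 + 0.7·0.8953) ≈ 0.0164
After an electrical test='pass': P(defective) = 0.2·0.0164 / (0.2·0.0164 + 0.6·0.9836) ≈ 0.0055
After an electrical test='pass': P(defective) = 0.2·0.0055 / (0.2·0.0055 + 0.6·0.9945) ≈ 0.0019
After an electrical test='fail': P(defective) = 0.8·0.0019 / (0.8·0.0019 + 0.4·0.9981) ≈ 0.0037
After an electrical test='fail': P(defective) = 0.8·0.0037 / (0.8·0.0037 + 0.4·0.9963) ≈ 0.0074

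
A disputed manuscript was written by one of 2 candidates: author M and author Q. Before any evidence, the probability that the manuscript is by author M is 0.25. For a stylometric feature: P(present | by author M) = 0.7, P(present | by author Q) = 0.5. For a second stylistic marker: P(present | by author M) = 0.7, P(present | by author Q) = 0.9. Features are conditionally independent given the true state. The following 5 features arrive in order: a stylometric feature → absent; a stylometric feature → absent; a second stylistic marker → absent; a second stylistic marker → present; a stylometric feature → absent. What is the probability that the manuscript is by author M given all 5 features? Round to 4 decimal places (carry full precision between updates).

0.1438

After a stylometric feature='absent': P(author M) = 0.3·0.2500 / (0.3·0.2500 + 0.5·0.7500) ≈ 0.1667
After a stylometric feature='absent': P(author M) = 0.3·0.1667 / (0.3·0.1667 + 0.5·0.8333) ≈ 0.1071
After a second stylistic marker='absent': P(author M) = 0.3·0.1071 / (0.3·0.1071 + 0.1·0.8929) ≈ 0.2647
After a second stylistic marker='present': P(author M) = 0.7·0.2647 / (0.7·0.2647 + 0.9·0.7353) ≈ 0.2188
After a stylometric feature='absent': P(author M) = 0.3·0.2188 / (0.3·0.2188 + 0.5·0.7812) ≈ 0.1438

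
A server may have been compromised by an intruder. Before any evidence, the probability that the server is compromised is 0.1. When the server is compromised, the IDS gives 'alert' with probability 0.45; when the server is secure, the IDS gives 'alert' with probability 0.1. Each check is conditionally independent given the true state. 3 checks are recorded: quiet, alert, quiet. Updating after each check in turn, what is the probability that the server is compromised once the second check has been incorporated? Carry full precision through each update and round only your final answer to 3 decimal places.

After 'quiet': P(compromised) = 0.55·0.1000 / (0.55·0.1000 + 0.9·0.9000) ≈ 0.0636
After 'alert': P(compromised) = 0.45·0.0636 / (0.45·0.0636 + 0.1·0.9364) ≈ 0.2340

0.234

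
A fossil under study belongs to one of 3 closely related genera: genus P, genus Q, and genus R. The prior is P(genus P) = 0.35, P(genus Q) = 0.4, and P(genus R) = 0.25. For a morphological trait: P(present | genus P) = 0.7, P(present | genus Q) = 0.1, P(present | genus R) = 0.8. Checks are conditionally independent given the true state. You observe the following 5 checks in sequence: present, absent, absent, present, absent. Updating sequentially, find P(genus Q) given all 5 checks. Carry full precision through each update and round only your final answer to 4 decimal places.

0.3304

After 'present': normaliser = 0.7·0.3500 + 0.1·0.4000 + 0.8·0.2500; P(genus P) ≈ 0.5052, P(genus Q) ≈ 0.0825, P(genus R) ≈ 0.4124
After 'absent': normaliser = 0.3·0.5052 + 0.9·0.0825 + 0.2·0.4124; P(genus P) ≈ 0.4916, P(genus Q) ≈ 0.2408, P(genus R) ≈ 0.2676
After 'absent': normaliser = 0.3·0.4916 + 0.9·0.2408 + 0.2·0.2676; P(genus P) ≈ 0.3531, P(genus Q) ≈ 0.5188, P(genus R) ≈ 0.1281
After 'present': normaliser = 0.7·0.3531 + 0.1·0.5188 + 0.8·0.1281; P(genus P) ≈ 0.6156, P(genus Q) ≈ 0.1292, P(genus R) ≈ 0.2552
After 'absent': normaliser = 0.3·0.6156 + 0.9·0.1292 + 0.2·0.2552; P(genus P) ≈ 0.5246, P(genus Q) ≈ 0.3304, P(genus R) ≈ 0.1450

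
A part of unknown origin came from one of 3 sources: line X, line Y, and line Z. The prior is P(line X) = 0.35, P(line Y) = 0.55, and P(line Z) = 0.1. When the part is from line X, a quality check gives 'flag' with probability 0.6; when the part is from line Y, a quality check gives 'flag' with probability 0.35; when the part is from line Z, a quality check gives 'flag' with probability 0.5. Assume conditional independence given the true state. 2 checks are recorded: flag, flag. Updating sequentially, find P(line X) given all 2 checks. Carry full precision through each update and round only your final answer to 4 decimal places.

0.5770

After 'flag': normaliser = 0.6·0.3500 + 0.35·0.5500 + 0.5·0.1000; P(line X) ≈ 0.4641, P(line Y) ≈ 0.4254, P(line Z) ≈ 0.1105
After 'flag': normaliser = 0.6·0.4641 + 0.35·0.4254 + 0.5·0.1105; P(line X) ≈ 0.5770, P(line Y) ≈ 0.3085, P(line Z) ≈ 0.1145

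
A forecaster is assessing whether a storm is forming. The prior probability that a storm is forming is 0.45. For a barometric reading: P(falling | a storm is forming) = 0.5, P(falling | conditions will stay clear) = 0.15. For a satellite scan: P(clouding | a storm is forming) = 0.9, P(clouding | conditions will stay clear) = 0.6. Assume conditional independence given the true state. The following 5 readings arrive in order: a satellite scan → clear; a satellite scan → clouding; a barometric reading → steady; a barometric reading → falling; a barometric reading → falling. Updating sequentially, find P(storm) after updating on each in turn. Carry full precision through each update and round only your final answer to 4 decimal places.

0.6673

After a satellite scan='clear': P(storm) = 0.1·0.4500 / (0.1·0.4500 + 0.4·0.5500) ≈ 0.1698
After a satellite scan='clouding': P(storm) = 0.9·0.1698 / (0.9·0.1698 + 0.6·0.8302) ≈ 0.2348
After a barometric reading='steady': P(storm) = 0.5·0.2348 / (0.5·0.2348 + 0.85·0.7652) ≈ 0.1529
After a barometric reading='falling': P(storm) = 0.5·0.1529 / (0.5·0.1529 + 0.15·0.8471) ≈ 0.3756
After a barometric reading='falling': P(storm) = 0.5·0.3756 / (0.5·0.3756 + 0.15·0.6244) ≈ 0.6673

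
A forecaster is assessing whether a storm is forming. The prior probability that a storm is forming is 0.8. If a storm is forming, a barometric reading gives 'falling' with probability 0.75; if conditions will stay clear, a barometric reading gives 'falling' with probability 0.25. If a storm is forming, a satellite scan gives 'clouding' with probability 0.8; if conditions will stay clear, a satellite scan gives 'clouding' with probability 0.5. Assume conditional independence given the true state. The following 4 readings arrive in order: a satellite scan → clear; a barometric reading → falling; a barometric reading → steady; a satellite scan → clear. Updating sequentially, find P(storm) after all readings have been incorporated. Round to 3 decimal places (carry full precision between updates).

0.390

After a satellite scan='clear': P(storm) = 0.2·0.8000 / (0.2·0.8000 + 0.5·0.2000) ≈ 0.6154
After a barometric reading='falling': P(storm) = 0.75·0.6154 / (0.75·0.6154 + 0.25·0.3846) ≈ 0.8276
After a barometric reading='steady': P(storm) = 0.25·0.8276 / (0.25·0.8276 + 0.75·0.1724) ≈ 0.6154
After a satellite scan='clear': P(storm) = 0.2·0.6154 / (0.2·0.6154 + 0.5·0.3846) ≈ 0.3902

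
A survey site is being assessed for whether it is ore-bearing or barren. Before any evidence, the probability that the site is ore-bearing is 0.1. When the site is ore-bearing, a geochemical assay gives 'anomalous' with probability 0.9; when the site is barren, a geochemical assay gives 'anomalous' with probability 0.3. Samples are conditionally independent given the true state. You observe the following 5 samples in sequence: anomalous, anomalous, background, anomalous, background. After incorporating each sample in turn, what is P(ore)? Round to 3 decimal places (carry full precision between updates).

0.058

After 'anomalous': P(ore) = 0.9·0.1000 / (0.9·0.1000 + 0.3·0.9000) ≈ 0.2500
After 'anomalous': P(ore) = 0.9·0.2500 / (0.9·0.2500 + 0.3·0.7500) ≈ 0.5000
After 'background': P(ore) = 0.1·0.5000 / (0.1·0.5000 + 0.7·0.5000) ≈ 0.1250
After 'anomalous': P(ore) = 0.9·0.1250 / (0.9·0.1250 + 0.3·0.8750) ≈ 0.3000
After 'background': P(ore) = 0.1·0.3000 / (0.1·0.3000 + 0.7·0.7000) ≈ 0.0577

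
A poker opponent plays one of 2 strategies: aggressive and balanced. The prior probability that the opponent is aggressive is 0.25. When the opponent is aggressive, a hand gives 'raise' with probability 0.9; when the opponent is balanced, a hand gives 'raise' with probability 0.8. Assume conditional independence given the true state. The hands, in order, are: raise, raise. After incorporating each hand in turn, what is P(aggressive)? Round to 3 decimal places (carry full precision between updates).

After 'raise': P(aggressive) = 0.9·0.2500 / (0.9·0.2500 + 0.8·0.7500) ≈ 0.2727
After 'raise': P(aggressive) = 0.9·0.2727 / (0.9·0.2727 + 0.8·0.7273) ≈ 0.2967

0.297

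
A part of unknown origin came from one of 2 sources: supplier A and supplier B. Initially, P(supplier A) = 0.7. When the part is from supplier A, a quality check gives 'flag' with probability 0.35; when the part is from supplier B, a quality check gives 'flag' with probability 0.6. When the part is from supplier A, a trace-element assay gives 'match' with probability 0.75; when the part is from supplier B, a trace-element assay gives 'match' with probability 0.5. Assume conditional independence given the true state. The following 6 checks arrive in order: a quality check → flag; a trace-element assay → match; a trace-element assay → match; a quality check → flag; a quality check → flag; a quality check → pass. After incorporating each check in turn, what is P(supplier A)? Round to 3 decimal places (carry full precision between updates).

0.629

After a quality check='flag': P(supplier A) = 0.35·0.7000 / (0.35·0.7000 + 0.6·0.3000) ≈ 0.5765
After a trace-element assay='match': P(supplier A) = 0.75·0.5765 / (0.75·0.5765 + 0.5·0.4235) ≈ 0.6712
After a trace-element assay='match': P(supplier A) = 0.75·0.6712 / (0.75·0.6712 + 0.5·0.3288) ≈ 0.7538
After a quality check='flag': P(supplier A) = 0.35·0.7538 / (0.35·0.7538 + 0.6·0.2462) ≈ 0.6411
After a quality check='flag': P(supplier A) = 0.35·0.6411 / (0.35·0.6411 + 0.6·0.3589) ≈ 0.5103
After a quality check='pass': P(supplier A) = 0.65·0.5103 / (0.65·0.5103 + 0.4·0.4897) ≈ 0.6287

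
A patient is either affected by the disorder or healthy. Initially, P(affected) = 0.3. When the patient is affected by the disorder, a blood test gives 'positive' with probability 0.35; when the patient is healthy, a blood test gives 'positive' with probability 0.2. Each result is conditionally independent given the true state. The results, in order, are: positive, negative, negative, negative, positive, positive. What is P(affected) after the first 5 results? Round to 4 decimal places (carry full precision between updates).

After 'positive': P(affected) = 0.35·0.3000 / (0.35·0.3000 + 0.2·0.7000) ≈ 0.4286
After 'negative': P(affected) = 0.65·0.4286 / (0.65·0.4286 + 0.8·0.5714) ≈ 0.3786
After 'negative': P(affected) = 0.65·0.3786 / (0.65·0.3786 + 0.8·0.6214) ≈ 0.3312
After 'negative': P(affected) = 0.65·0.3312 / (0.65·0.3312 + 0.8·0.6688) ≈ 0.2869
After 'positive': P(affected) = 0.35·0.2869 / (0.35·0.2869 + 0.2·0.7131) ≈ 0.4131

0.4131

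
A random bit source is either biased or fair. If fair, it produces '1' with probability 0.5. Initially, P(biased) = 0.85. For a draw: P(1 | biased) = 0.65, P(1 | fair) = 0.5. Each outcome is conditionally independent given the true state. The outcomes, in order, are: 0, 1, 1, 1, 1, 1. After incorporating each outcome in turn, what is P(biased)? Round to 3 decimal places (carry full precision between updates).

After '0': P(biased) = 0.35·0.8500 / (0.35·0.8500 + 0.5·0.1500) ≈ 0.7987
After '1': P(biased) = 0.65·0.7987 / (0.65·0.7987 + 0.5·0.2013) ≈ 0.8376
After '1': P(biased) = 0.65·0.8376 / (0.65·0.8376 + 0.5·0.1624) ≈ 0.8702
After '1': P(biased) = 0.65·0.8702 / (0.65·0.8702 + 0.5·0.1298) ≈ 0.8971
After '1': P(biased) = 0.65·0.8971 / (0.65·0.8971 + 0.5·0.1029) ≈ 0.9189
After '1': P(biased) = 0.65·0.9189 / (0.65·0.9189 + 0.5·0.0811) ≈ 0.9364

0.936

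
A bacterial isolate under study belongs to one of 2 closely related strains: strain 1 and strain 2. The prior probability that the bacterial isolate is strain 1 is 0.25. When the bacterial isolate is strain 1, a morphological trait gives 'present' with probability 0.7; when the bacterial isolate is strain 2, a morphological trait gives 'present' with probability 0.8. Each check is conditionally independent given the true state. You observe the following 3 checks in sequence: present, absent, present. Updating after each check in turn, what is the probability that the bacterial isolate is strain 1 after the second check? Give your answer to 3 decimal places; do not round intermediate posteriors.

After 'present': P(strain 1) = 0.7·0.2500 / (0.7·0.2500 + 0.8·0.7500) ≈ 0.2258
After 'absent': P(strain 1) = 0.3·0.2258 / (0.3·0.2258 + 0.2·0.7742) ≈ 0.3043

0.304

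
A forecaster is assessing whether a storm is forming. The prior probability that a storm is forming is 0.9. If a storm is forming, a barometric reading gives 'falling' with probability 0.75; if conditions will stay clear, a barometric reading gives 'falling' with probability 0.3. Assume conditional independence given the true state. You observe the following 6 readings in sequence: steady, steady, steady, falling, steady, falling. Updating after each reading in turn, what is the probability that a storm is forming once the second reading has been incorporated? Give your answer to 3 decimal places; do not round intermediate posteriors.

After 'steady': P(storm) = 0.25·0.9000 / (0.25·0.9000 + 0.7·0.1000) ≈ 0.7627
After 'steady': P(storm) = 0.25·0.7627 / (0.25·0.7627 + 0.7·0.2373) ≈ 0.5344

0.534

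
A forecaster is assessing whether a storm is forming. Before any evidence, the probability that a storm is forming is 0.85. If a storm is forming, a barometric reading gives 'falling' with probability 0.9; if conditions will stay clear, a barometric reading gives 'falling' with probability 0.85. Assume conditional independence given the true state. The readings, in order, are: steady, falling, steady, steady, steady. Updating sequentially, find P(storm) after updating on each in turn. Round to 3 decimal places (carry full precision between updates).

0.542

Apply Bayes' rule sequentially, carrying P(storm) forward.
After 'steady': P(storm) = 0.1·0.8500 / (0.1·0.8500 + 0.15·0.1500) ≈ 0.7907
After 'falling': P(storm) = 0.9·0.7907 / (0.9·0.7907 + 0.85·0.2093) ≈ 0.8000
After 'steady': P(storm) = 0.1·0.8000 / (0.1·0.8000 + 0.15·0.2000) ≈ 0.7273
After 'steady': P(storm) = 0.1·0.7273 / (0.1·0.7273 + 0.15·0.2727) ≈ 0.6400
After 'steady': P(storm) = 0.1·0.6400 / (0.1·0.6400 + 0.15·0.3600) ≈ 0.5424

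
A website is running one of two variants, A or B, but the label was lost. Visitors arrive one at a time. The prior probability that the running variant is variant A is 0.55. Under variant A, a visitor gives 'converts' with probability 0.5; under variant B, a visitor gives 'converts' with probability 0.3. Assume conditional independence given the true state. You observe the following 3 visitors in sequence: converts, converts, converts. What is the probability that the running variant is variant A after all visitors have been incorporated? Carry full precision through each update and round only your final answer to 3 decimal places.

Each posterior becomes the prior for the next update.
After 'converts': P(A) = 0.5·0.5500 / (0.5·0.5500 + 0.3·0.4500) ≈ 0.6707
After 'converts': P(A) = 0.5·0.6707 / (0.5·0.6707 + 0.3·0.3293) ≈ 0.7725
After 'converts': P(A) = 0.5·0.7725 / (0.5·0.7725 + 0.3·0.2275) ≈ 0.8498

0.850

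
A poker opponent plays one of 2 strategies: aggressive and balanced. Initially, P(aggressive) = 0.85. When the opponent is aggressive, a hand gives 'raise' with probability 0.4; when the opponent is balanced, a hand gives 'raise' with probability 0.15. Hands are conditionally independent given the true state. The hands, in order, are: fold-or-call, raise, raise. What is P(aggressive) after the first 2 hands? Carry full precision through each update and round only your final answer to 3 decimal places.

0.914

After 'fold-or-call': P(aggressive) = 0.6·0.8500 / (0.6·0.8500 + 0.85·0.1500) ≈ 0.8000
After 'raise': P(aggressive) = 0.4·0.8000 / (0.4·0.8000 + 0.15·0.2000) ≈ 0.9143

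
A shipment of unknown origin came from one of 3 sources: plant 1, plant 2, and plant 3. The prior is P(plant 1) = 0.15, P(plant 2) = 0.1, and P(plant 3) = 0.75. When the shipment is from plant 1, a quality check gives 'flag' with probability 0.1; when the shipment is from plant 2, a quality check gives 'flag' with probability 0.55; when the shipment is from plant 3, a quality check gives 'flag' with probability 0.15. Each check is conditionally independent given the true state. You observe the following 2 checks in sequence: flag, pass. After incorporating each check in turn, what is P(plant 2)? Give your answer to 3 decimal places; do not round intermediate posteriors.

Each posterior becomes the prior for the next update.
After 'flag': normaliser = 0.1·0.1500 + 0.55·0.1000 + 0.15·0.7500; P(plant 1) ≈ 0.0822, P(plant 2) ≈ 0.3014, P(plant 3) ≈ 0.6164
After 'pass': normaliser = 0.9·0.0822 + 0.45·0.3014 + 0.85·0.6164; P(plant 1) ≈ 0.1008, P(plant 2) ≈ 0.1849, P(plant 3) ≈ 0.7143

0.185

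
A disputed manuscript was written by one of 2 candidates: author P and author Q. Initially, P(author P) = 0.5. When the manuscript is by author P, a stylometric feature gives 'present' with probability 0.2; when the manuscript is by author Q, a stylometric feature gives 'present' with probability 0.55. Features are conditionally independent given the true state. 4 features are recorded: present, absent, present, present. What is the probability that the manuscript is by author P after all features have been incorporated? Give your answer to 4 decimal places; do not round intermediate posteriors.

0.0788

Each posterior becomes the prior for the next update.
After 'present': P(author P) = 0.2·0.5000 / (0.2·0.5000 + 0.55·0.5000) ≈ 0.2667
After 'absent': P(author P) = 0.8·0.2667 / (0.8·0.2667 + 0.45·0.7333) ≈ 0.3926
After 'present': P(author P) = 0.2·0.3926 / (0.2·0.3926 + 0.55·0.6074) ≈ 0.1903
After 'present': P(author P) = 0.2·0.1903 / (0.2·0.1903 + 0.55·0.8097) ≈ 0.0788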